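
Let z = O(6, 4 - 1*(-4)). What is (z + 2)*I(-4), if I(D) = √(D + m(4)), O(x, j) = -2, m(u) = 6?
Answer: 0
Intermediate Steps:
z = -2
I(D) = √(6 + D) (I(D) = √(D + 6) = √(6 + D))
(z + 2)*I(-4) = (-2 + 2)*√(6 - 4) = 0*√2 = 0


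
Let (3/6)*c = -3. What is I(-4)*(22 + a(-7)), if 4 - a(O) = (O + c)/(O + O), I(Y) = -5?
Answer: -1755/14 ≈ -125.36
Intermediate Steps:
c = -6 (c = 2*(-3) = -6)
a(O) = 4 - (-6 + O)/(2*O) (a(O) = 4 - (O - 6)/(O + O) = 4 - (-6 + O)/(2*O))
I(-4)*(22 + a(-7)) = -5*(22 + (7/2 + 3/(-7))) = -5*(22 + (7/2 + 3*(-⅐))) = -5*(22 + (7/2 - 3/7)) = -5*(22 + 43/14) = -5*351/14 = -1755/14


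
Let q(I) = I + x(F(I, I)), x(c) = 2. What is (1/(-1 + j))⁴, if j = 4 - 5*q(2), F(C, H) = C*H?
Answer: 1/83521 ≈ 1.1973e-5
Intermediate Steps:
q(I) = 2 + I (q(I) = I + 2 = 2 + I)
j = -16 (j = 4 - 5*(2 + 2) = 4 - 5*4 = 4 - 20 = -16)
(1/(-1 + j))⁴ = (1/(-1 - 16))⁴ = (1/(-17))⁴ = (-1/17)⁴ = 1/83521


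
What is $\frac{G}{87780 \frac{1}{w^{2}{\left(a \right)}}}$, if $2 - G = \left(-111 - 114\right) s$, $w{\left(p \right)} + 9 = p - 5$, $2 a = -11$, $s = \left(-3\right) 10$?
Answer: $- \frac{122187}{4180} \approx -29.231$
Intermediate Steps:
$s = -30$
$a = - \frac{11}{2}$ ($a = \frac{1}{2} \left(-11\right) = - \frac{11}{2} \approx -5.5$)
$w{\left(p \right)} = -14 + p$ ($w{\left(p \right)} = -9 + \left(p - 5\right) = -9 + \left(-5 + p\right) = -14 + p$)
$G = -6748$ ($G = 2 - \left(-111 - 114\right) \left(-30\right) = 2 - \left(-225\right) \left(-30\right) = 2 - 6750 = -6748$)
$\frac{G}{87780 \frac{1}{w^{2}{\left(a \right)}}} = - \frac{6748}{87780 \frac{1}{\left(-14 - \frac{11}{2}\right)^{2}}} = - \frac{6748}{87780 \frac{1}{\left(- \frac{39}{2}\right)^{2}}} = - \frac{6748}{87780 \frac{1}{\frac{1521}{4}}} = - \frac{6748}{87780 \cdot \frac{4}{1521}} = - \frac{6748}{\frac{117040}{507}} = \left(-6748\right) \frac{507}{117040} = - \frac{122187}{4180}$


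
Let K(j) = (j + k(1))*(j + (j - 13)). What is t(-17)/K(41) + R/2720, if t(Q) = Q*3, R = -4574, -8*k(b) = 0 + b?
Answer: -17385487/10228560 ≈ -1.6997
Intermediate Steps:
k(b) = -b/8 (k(b) = -(0 + b)/8 = -b/8)
t(Q) = 3*Q
K(j) = (-13 + 2*j)*(-1/8 + j) (K(j) = (j - 1/8*1)*(j + (j - 13)) = (j - 1/8)*(j + (-13 + j)) = (-1/8 + j)*(-13 + 2*j) = (-13 + 2*j)*(-1/8 + j))
t(-17)/K(41) + R/2720 = (3*(-17))/(13/8 + 2*41**2 - 53/4*41) - 4574/2720 = -51/(13/8 + 2*1681 - 2173/4) - 4574*1/2720 = -51/(13/8 + 3362 - 2173/4) - 2287/1360 = -51/22563/8 - 2287/1360 = -51*8/22563 - 2287/1360 = -136/7521 - 2287/1360 = -17385487/10228560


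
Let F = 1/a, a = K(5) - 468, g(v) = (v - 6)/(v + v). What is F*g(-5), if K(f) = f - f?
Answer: -11/4680 ≈ -0.0023504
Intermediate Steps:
g(v) = (-6 + v)/(2*v) (g(v) = (-6 + v)/((2*v)) = (-6 + v)*(1/(2*v)) = (-6 + v)/(2*v))
K(f) = 0
a = -468 (a = 0 - 468 = -468)
F = -1/468 (F = 1/(-468) = -1/468 ≈ -0.0021368)
F*g(-5) = -(-6 - 5)/(936*(-5)) = -(-1)*(-11)/(936*5) = -1/468*11/10 = -11/4680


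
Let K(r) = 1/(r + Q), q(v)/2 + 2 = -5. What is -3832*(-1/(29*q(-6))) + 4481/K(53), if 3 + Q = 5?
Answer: 50028449/203 ≈ 2.4645e+5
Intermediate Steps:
Q = 2 (Q = -3 + 5 = 2)
q(v) = -14 (q(v) = -4 + 2*(-5) = -4 - 10 = -14)
K(r) = 1/(2 + r) (K(r) = 1/(r + 2) = 1/(2 + r))
-3832*(-1/(29*q(-6))) + 4481/K(53) = -3832/((-14*(-29))) + 4481/(1/(2 + 53)) = -3832/406 + 4481/(1/55) = -3832*1/406 + 4481/(1/55) = -1916/203 + 4481*55 = -1916/203 + 246455 = 50028449/203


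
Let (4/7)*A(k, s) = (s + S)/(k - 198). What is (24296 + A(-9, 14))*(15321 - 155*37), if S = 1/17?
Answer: 1639152428639/7038 ≈ 2.3290e+8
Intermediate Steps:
S = 1/17 ≈ 0.058824
A(k, s) = 7*(1/17 + s)/(4*(-198 + k)) (A(k, s) = 7*((s + 1/17)/(k - 198))/4 = 7*((1/17 + s)/(-198 + k))/4 = 7*(1/17 + s)/(4*(-198 + k)))
(24296 + A(-9, 14))*(15321 - 155*37) = (24296 + 7*(1 + 17*14)/(68*(-198 - 9)))*(15321 - 155*37) = (24296 + (7/68)*(1 + 238)/(-207))*(15321 - 5735) = (24296 + (7/68)*(-1/207)*239)*9586 = (24296 - 1673/14076)*9586 = (341988823/14076)*9586 = 1639152428639/7038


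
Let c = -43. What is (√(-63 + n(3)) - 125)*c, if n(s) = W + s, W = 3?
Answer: 5375 - 43*I*√57 ≈ 5375.0 - 324.64*I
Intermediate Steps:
n(s) = 3 + s
(√(-63 + n(3)) - 125)*c = (√(-63 + (3 + 3)) - 125)*(-43) = (√(-63 + 6) - 125)*(-43) = (√(-57) - 125)*(-43) = (I*√57 - 125)*(-43) = (-125 + I*√57)*(-43) = 5375 - 43*I*√57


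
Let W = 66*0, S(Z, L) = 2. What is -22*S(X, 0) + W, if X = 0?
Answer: -44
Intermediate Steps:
W = 0
-22*S(X, 0) + W = -22*2 + 0 = -44 + 0 = -44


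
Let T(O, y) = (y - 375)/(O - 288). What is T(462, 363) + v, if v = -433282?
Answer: -12565180/29 ≈ -4.3328e+5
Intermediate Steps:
T(O, y) = (-375 + y)/(-288 + O)
T(462, 363) + v = (-375 + 363)/(-288 + 462) - 433282 = -12/174 - 433282 = (1/174)*(-12) - 433282 = -2/29 - 433282 = -12565180/29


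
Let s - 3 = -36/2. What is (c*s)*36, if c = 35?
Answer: -18900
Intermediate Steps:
s = -15 (s = 3 - 36/2 = 3 - 36*½ = 3 - 18 = -15)
(c*s)*36 = (35*(-15))*36 = -525*36 = -18900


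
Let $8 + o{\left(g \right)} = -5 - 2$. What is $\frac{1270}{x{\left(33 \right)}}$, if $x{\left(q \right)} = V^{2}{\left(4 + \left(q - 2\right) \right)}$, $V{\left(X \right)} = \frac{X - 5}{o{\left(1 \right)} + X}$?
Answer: $\frac{5080}{9} \approx 564.44$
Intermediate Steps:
$o{\left(g \right)} = -15$ ($o{\left(g \right)} = -8 - 7 = -15$)
$V{\left(X \right)} = \frac{-5 + X}{-15 + X}$ ($V{\left(X \right)} = \frac{X - 5}{-15 + X} = \frac{-5 + X}{-15 + X}$)
$x{\left(q \right)} = \frac{\left(-3 + q\right)^{2}}{\left(-13 + q\right)^{2}}$ ($x{\left(q \right)} = \left(\frac{-5 + \left(4 + \left(q - 2\right)\right)}{-15 + \left(4 + \left(q - 2\right)\right)}\right)^{2} = \left(\frac{-5 + \left(4 + \left(-2 + q\right)\right)}{-15 + \left(4 + \left(-2 + q\right)\right)}\right)^{2} = \left(\frac{-5 + \left(2 + q\right)}{-15 + \left(2 + q\right)}\right)^{2} = \left(\frac{-3 + q}{-13 + q}\right)^{2} = \frac{\left(-3 + q\right)^{2}}{\left(-13 + q\right)^{2}}$)
$\frac{1270}{x{\left(33 \right)}} = \frac{1270}{\frac{1}{\left(-13 + 33\right)^{2}} \left(-3 + 33\right)^{2}} = \frac{1270}{\frac{1}{400} \cdot 30^{2}} = \frac{1270}{\frac{1}{400} \cdot 900} = \frac{1270}{\frac{9}{4}} = 1270 \cdot \frac{4}{9} = \frac{5080}{9}$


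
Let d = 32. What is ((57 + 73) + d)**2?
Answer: 26244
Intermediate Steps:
((57 + 73) + d)**2 = ((57 + 73) + 32)**2 = (130 + 32)**2 = 162**2 = 26244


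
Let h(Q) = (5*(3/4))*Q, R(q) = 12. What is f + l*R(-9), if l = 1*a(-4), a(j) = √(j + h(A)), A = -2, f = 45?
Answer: 45 + 6*I*√46 ≈ 45.0 + 40.694*I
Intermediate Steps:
h(Q) = 15*Q/4 (h(Q) = (5*(3*(¼)))*Q = (5*(¾))*Q = 15*Q/4)
a(j) = √(-15/2 + j) (a(j) = √(j + (15/4)*(-2)) = √(j - 15/2) = √(-15/2 + j))
l = I*√46/2 (l = 1*(√(-30 + 4*(-4))/2) = 1*(√(-30 - 16)/2) = 1*(√(-46)/2) = 1*((I*√46)/2) = 1*(I*√46/2) = I*√46/2 ≈ 3.3912*I)
f + l*R(-9) = 45 + (I*√46/2)*12 = 45 + 6*I*√46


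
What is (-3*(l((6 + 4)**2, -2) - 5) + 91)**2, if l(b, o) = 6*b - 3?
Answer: 2839225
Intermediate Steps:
l(b, o) = -3 + 6*b
(-3*(l((6 + 4)**2, -2) - 5) + 91)**2 = (-3*((-3 + 6*(6 + 4)**2) - 5) + 91)**2 = (-3*((-3 + 6*10**2) - 5) + 91)**2 = (-3*((-3 + 6*100) - 5) + 91)**2 = (-3*((-3 + 600) - 5) + 91)**2 = (-3*(597 - 5) + 91)**2 = (-3*592 + 91)**2 = (-1776 + 91)**2 = (-1685)**2 = 2839225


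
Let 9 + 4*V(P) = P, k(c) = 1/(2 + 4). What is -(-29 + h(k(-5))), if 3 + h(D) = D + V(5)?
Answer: 197/6 ≈ 32.833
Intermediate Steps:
k(c) = 1/6
V(P) = -9/4 + P/4
h(D) = -4 + D (h(D) = -3 + (D + (-9/4 + (1/4)*5)) = -3 + (D + (-9/4 + 5/4)) = -3 + (D - 1) = -3 + (-1 + D) = -4 + D)
-(-29 + h(k(-5))) = -(-29 + (-4 + 1/6)) = -(-29 - 23/6) = -1*(-197/6) = 197/6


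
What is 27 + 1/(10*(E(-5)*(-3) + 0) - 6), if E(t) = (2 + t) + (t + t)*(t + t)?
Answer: 78731/2916 ≈ 27.000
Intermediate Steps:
E(t) = 2 + t + 4*t² (E(t) = (2 + t) + (2*t)*(2*t) = (2 + t) + 4*t² = 2 + t + 4*t²)
27 + 1/(10*(E(-5)*(-3) + 0) - 6) = 27 + 1/(10*((2 - 5 + 4*(-5)²)*(-3) + 0) - 6) = 27 + 1/(10*((2 - 5 + 4*25)*(-3) + 0) - 6) = 27 + 1/(10*((2 - 5 + 100)*(-3) + 0) - 6) = 27 + 1/(10*(97*(-3) + 0) - 6) = 27 + 1/(10*(-291 + 0) - 6) = 27 + 1/(10*(-291) - 6) = 27 + 1/(-2910 - 6) = 27 + 1/(-2916) = 27 - 1/2916 = 78731/2916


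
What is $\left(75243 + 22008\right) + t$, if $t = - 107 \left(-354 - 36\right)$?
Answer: $138981$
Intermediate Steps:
$t = 41730$ ($t = \left(-107\right) \left(-390\right) = 41730$)
$\left(75243 + 22008\right) + t = \left(75243 + 22008\right) + 41730 = 97251 + 41730 = 138981$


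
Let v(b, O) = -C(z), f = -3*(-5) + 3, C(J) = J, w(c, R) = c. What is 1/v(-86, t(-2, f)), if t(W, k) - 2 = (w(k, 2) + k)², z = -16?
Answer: 1/16 ≈ 0.062500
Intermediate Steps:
f = 18 (f = 15 + 3 = 18)
t(W, k) = 2 + 4*k² (t(W, k) = 2 + (k + k)² = 2 + (2*k)² = 2 + 4*k²)
v(b, O) = 16 (v(b, O) = -1*(-16) = 16)
1/v(-86, t(-2, f)) = 1/16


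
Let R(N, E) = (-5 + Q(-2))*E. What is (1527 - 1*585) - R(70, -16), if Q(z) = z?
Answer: 830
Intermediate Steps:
R(N, E) = -7*E (R(N, E) = (-5 - 2)*E = -7*E)
(1527 - 1*585) - R(70, -16) = (1527 - 1*585) - (-7)*(-16) = (1527 - 585) - 1*112 = 942 - 112 = 830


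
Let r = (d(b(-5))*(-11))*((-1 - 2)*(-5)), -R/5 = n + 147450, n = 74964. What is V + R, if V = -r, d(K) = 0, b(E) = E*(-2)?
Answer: -1112070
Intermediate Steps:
b(E) = -2*E
R = -1112070 (R = -5*(74964 + 147450) = -5*222414 = -1112070)
r = 0 (r = (0*(-11))*((-1 - 2)*(-5)) = 0*(-3*(-5)) = 0*15 = 0)
V = 0 (V = -1*0 = 0)
V + R = 0 - 1112070 = -1112070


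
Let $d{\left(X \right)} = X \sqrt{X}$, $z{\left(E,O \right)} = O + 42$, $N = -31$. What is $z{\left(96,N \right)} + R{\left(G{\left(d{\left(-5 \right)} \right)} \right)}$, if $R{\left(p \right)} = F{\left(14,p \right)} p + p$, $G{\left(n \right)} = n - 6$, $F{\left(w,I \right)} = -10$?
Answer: $65 + 45 i \sqrt{5} \approx 65.0 + 100.62 i$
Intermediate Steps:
$z{\left(E,O \right)} = 42 + O$
$d{\left(X \right)} = X^{\frac{3}{2}}$
$G{\left(n \right)} = -6 + n$
$R{\left(p \right)} = - 9 p$ ($R{\left(p \right)} = - 10 p + p = - 9 p$)
$z{\left(96,N \right)} + R{\left(G{\left(d{\left(-5 \right)} \right)} \right)} = \left(42 - 31\right) - 9 \left(-6 + \left(-5\right)^{\frac{3}{2}}\right) = 11 - 9 \left(-6 - 5 i \sqrt{5}\right) = 11 + \left(54 + 45 i \sqrt{5}\right) = 65 + 45 i \sqrt{5}$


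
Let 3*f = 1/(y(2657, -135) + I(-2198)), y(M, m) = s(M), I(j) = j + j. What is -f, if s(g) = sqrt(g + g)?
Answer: 2198/28979253 + sqrt(5314)/57958506 ≈ 7.7105e-5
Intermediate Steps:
I(j) = 2*j
s(g) = sqrt(2)*sqrt(g) (s(g) = sqrt(2*g) = sqrt(2)*sqrt(g))
y(M, m) = sqrt(2)*sqrt(M)
f = 1/(3*(-4396 + sqrt(5314))) (f = 1/(3*(sqrt(2)*sqrt(2657) + 2*(-2198))) = 1/(3*(sqrt(5314) - 4396)) = 1/(3*(-4396 + sqrt(5314))) ≈ -7.7105e-5)
-f = -(-2198/28979253 - sqrt(5314)/57958506) = 2198/28979253 + sqrt(5314)/57958506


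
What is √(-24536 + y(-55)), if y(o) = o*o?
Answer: 7*I*√439 ≈ 146.67*I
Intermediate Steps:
y(o) = o²
√(-24536 + y(-55)) = √(-24536 + (-55)²) = √(-24536 + 3025) = √(-21511) = 7*I*√439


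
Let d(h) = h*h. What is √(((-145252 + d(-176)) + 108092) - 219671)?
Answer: 3*I*√25095 ≈ 475.24*I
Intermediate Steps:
d(h) = h²
√(((-145252 + d(-176)) + 108092) - 219671) = √(((-145252 + (-176)²) + 108092) - 219671) = √(((-145252 + 30976) + 108092) - 219671) = √((-114276 + 108092) - 219671) = √(-6184 - 219671) = √(-225855) = 3*I*√25095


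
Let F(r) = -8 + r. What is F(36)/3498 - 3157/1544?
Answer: -5499977/2700456 ≈ -2.0367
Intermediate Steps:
F(36)/3498 - 3157/1544 = (-8 + 36)/3498 - 3157/1544 = 28*(1/3498) - 3157*1/1544 = 14/1749 - 3157/1544 = -5499977/2700456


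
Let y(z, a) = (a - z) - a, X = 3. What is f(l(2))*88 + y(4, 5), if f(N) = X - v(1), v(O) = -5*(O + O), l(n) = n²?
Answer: 1140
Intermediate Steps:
y(z, a) = -z
v(O) = -10*O
f(N) = 13 (f(N) = 3 - (-10) = 3 - 1*(-10) = 3 + 10 = 13)
f(l(2))*88 + y(4, 5) = 13*88 - 1*4 = 1144 - 4 = 1140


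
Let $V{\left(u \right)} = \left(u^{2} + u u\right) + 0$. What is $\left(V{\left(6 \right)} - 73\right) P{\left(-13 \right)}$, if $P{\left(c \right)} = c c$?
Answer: $-169$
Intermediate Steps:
$P{\left(c \right)} = c^{2}$
$V{\left(u \right)} = 2 u^{2}$ ($V{\left(u \right)} = \left(u^{2} + u^{2}\right) + 0 = 2 u^{2} + 0 = 2 u^{2}$)
$\left(V{\left(6 \right)} - 73\right) P{\left(-13 \right)} = \left(2 \cdot 6^{2} - 73\right) \left(-13\right)^{2} = \left(2 \cdot 36 - 73\right) 169 = \left(72 - 73\right) 169 = \left(-1\right) 169 = -169$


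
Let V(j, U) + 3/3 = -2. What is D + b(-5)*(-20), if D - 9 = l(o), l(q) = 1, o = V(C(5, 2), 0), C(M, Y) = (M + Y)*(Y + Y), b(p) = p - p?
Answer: 10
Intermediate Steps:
b(p) = 0
C(M, Y) = 2*Y*(M + Y) (C(M, Y) = (M + Y)*(2*Y) = 2*Y*(M + Y))
V(j, U) = -3 (V(j, U) = -1 - 2 = -3)
o = -3
D = 10 (D = 9 + 1 = 10)
D + b(-5)*(-20) = 10 + 0*(-20) = 10 + 0 = 10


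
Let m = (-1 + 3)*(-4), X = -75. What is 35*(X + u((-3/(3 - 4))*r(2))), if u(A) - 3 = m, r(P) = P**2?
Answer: -2800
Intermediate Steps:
m = -8 (m = 2*(-4) = -8)
u(A) = -5 (u(A) = 3 - 8 = -5)
35*(X + u((-3/(3 - 4))*r(2))) = 35*(-75 - 5) = 35*(-80) = -2800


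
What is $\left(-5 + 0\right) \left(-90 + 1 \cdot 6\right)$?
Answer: $420$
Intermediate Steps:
$\left(-5 + 0\right) \left(-90 + 1 \cdot 6\right) = - 5 \left(-90 + 6\right) = \left(-5\right) \left(-84\right) = 420$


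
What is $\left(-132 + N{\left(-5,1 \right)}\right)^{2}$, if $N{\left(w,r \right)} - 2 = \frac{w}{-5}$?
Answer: $16641$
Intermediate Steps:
$N{\left(w,r \right)} = 2 - \frac{w}{5}$ ($N{\left(w,r \right)} = 2 + \frac{w}{-5} = 2 + w \left(- \frac{1}{5}\right) = 2 - \frac{w}{5}$)
$\left(-132 + N{\left(-5,1 \right)}\right)^{2} = \left(-132 + \left(2 - -1\right)\right)^{2} = \left(-132 + \left(2 + 1\right)\right)^{2} = \left(-132 + 3\right)^{2} = \left(-129\right)^{2} = 16641$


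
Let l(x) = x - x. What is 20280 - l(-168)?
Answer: 20280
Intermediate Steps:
l(x) = 0
20280 - l(-168) = 20280 - 1*0 = 20280 + 0 = 20280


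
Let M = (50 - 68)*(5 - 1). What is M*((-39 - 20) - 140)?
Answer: 14328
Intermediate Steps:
M = -72 (M = -18*4 = -72)
M*((-39 - 20) - 140) = -72*((-39 - 20) - 140) = -72*(-59 - 140) = -72*(-199) = 14328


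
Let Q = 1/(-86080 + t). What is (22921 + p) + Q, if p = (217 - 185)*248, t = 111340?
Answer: 779447821/25260 ≈ 30857.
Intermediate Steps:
p = 7936 (p = 32*248 = 7936)
Q = 1/25260 (Q = 1/(-86080 + 111340) = 1/25260 ≈ 3.9588e-5)
(22921 + p) + Q = (22921 + 7936) + 1/25260 = 30857 + 1/25260 = 779447821/25260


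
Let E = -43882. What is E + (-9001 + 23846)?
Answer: -29037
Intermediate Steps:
E + (-9001 + 23846) = -43882 + (-9001 + 23846) = -43882 + 14845 = -29037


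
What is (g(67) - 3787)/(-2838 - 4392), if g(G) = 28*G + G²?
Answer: -1289/3615 ≈ -0.35657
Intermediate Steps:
g(G) = G² + 28*G
(g(67) - 3787)/(-2838 - 4392) = (67*(28 + 67) - 3787)/(-2838 - 4392) = (67*95 - 3787)/(-7230) = (6365 - 3787)*(-1/7230) = 2578*(-1/7230) = -1289/3615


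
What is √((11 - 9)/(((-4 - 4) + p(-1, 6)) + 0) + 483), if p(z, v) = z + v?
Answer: √4341/3 ≈ 21.962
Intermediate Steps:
p(z, v) = v + z
√((11 - 9)/(((-4 - 4) + p(-1, 6)) + 0) + 483) = √((11 - 9)/(((-4 - 4) + (6 - 1)) + 0) + 483) = √(2/((-8 + 5) + 0) + 483) = √(2/(-3 + 0) + 483) = √(2/(-3) + 483) = √(2*(-⅓) + 483) = √(-⅔ + 483) = √(1447/3) = √4341/3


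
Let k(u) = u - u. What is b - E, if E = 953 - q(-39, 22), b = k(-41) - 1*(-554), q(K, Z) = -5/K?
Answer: -15556/39 ≈ -398.87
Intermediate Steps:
k(u) = 0
b = 554 (b = 0 - 1*(-554) = 0 + 554 = 554)
E = 37162/39 (E = 953 - (-5)/(-39) = 953 - (-5)*(-1)/39 = 953 - 1*5/39 = 953 - 5/39 = 37162/39 ≈ 952.87)
b - E = 554 - 1*37162/39 = 554 - 37162/39 = -15556/39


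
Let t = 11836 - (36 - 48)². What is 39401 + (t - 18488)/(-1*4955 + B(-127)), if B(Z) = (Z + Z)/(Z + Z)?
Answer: 97599675/2477 ≈ 39402.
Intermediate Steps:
B(Z) = 1 (B(Z) = (2*Z)/((2*Z)) = (2*Z)*(1/(2*Z)) = 1)
t = 11692 (t = 11836 - 1*(-12)² = 11836 - 1*144 = 11836 - 144 = 11692)
39401 + (t - 18488)/(-1*4955 + B(-127)) = 39401 + (11692 - 18488)/(-1*4955 + 1) = 39401 - 6796/(-4955 + 1) = 39401 - 6796/(-4954) = 39401 - 6796*(-1/4954) = 39401 + 3398/2477 = 97599675/2477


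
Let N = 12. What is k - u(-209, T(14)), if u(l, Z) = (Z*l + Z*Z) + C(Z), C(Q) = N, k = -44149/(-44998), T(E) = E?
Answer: 122348713/44998 ≈ 2719.0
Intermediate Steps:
k = 44149/44998 (k = -44149*(-1/44998) = 44149/44998 ≈ 0.98113)
C(Q) = 12
u(l, Z) = 12 + Z² + Z*l (u(l, Z) = (Z*l + Z*Z) + 12 = (Z*l + Z²) + 12 = (Z² + Z*l) + 12 = 12 + Z² + Z*l)
k - u(-209, T(14)) = 44149/44998 - (12 + 14² + 14*(-209)) = 44149/44998 - (12 + 196 - 2926) = 44149/44998 - 1*(-2718) = 44149/44998 + 2718 = 122348713/44998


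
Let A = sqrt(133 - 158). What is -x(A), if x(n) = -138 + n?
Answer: 138 - 5*I ≈ 138.0 - 5.0*I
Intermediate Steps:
A = 5*I (A = sqrt(-25) = 5*I ≈ 5.0*I)
-x(A) = -(-138 + 5*I) = 138 - 5*I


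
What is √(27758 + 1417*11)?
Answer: √43345 ≈ 208.19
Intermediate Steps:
√(27758 + 1417*11) = √(27758 + 15587) = √43345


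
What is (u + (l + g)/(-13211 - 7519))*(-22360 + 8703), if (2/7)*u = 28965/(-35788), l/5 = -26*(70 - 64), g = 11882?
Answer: 34127121548807/741885240 ≈ 46001.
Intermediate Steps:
l = -780 (l = 5*(-26*(70 - 64)) = 5*(-26*6) = 5*(-156) = -780)
u = -202755/71576 (u = 7*(28965/(-35788))/2 = 7*(28965*(-1/35788))/2 = (7/2)*(-28965/35788) = -202755/71576 ≈ -2.8327)
(u + (l + g)/(-13211 - 7519))*(-22360 + 8703) = (-202755/71576 + (-780 + 11882)/(-13211 - 7519))*(-22360 + 8703) = (-202755/71576 + 11102/(-20730))*(-13657) = (-202755/71576 + 11102*(-1/20730))*(-13657) = (-202755/71576 - 5551/10365)*(-13657) = -2498873951/741885240*(-13657) = 34127121548807/741885240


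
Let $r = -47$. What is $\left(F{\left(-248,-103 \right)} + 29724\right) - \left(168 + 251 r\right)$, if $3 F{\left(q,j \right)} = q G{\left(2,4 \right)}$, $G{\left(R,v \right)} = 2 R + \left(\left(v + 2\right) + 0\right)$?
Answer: $\frac{121579}{3} \approx 40526.0$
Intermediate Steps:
$G{\left(R,v \right)} = 2 + v + 2 R$ ($G{\left(R,v \right)} = 2 R + \left(\left(2 + v\right) + 0\right) = 2 R + \left(2 + v\right) = 2 + v + 2 R$)
$F{\left(q,j \right)} = \frac{10 q}{3}$ ($F{\left(q,j \right)} = \frac{q \left(2 + 4 + 2 \cdot 2\right)}{3} = \frac{q \left(2 + 4 + 4\right)}{3} = \frac{q 10}{3} = \frac{10 q}{3}$)
$\left(F{\left(-248,-103 \right)} + 29724\right) - \left(168 + 251 r\right) = \left(\frac{10}{3} \left(-248\right) + 29724\right) - -11629 = \left(- \frac{2480}{3} + 29724\right) + \left(-168 + 11797\right) = \frac{86692}{3} + 11629 = \frac{121579}{3}$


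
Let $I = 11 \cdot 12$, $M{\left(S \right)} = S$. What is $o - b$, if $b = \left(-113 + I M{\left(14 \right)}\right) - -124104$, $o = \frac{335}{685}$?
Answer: $- \frac{17239876}{137} \approx -1.2584 \cdot 10^{5}$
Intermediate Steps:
$I = 132$
$o = \frac{67}{137}$ ($o = 335 \cdot \frac{1}{685} = \frac{67}{137} \approx 0.48905$)
$b = 125839$ ($b = \left(-113 + 132 \cdot 14\right) - -124104 = \left(-113 + 1848\right) + 124104 = 1735 + 124104 = 125839$)
$o - b = \frac{67}{137} - 125839 = - \frac{17239876}{137}$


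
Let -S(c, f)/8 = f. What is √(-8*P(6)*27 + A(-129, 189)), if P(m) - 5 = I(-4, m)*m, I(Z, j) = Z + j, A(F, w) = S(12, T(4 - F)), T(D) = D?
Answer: 8*I*√74 ≈ 68.819*I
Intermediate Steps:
S(c, f) = -8*f
A(F, w) = -32 + 8*F (A(F, w) = -8*(4 - F) = -32 + 8*F)
P(m) = 5 + m*(-4 + m) (P(m) = 5 + (-4 + m)*m = 5 + m*(-4 + m))
√(-8*P(6)*27 + A(-129, 189)) = √(-8*(5 + 6*(-4 + 6))*27 + (-32 + 8*(-129))) = √(-8*(5 + 6*2)*27 + (-32 - 1032)) = √(-8*(5 + 12)*27 - 1064) = √(-8*17*27 - 1064) = √(-136*27 - 1064) = √(-3672 - 1064) = √(-4736) = 8*I*√74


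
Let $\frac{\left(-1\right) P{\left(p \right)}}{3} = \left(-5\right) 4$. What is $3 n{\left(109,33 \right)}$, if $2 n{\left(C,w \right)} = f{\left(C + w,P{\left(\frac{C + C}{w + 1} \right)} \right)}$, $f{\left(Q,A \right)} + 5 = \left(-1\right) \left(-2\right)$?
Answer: $- \frac{9}{2} \approx -4.5$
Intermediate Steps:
$P{\left(p \right)} = 60$ ($P{\left(p \right)} = - 3 \left(\left(-5\right) 4\right) = \left(-3\right) \left(-20\right) = 60$)
$f{\left(Q,A \right)} = -3$ ($f{\left(Q,A \right)} = -5 - -2 = -5 + 2 = -3$)
$n{\left(C,w \right)} = - \frac{3}{2}$ ($n{\left(C,w \right)} = \frac{1}{2} \left(-3\right) = - \frac{3}{2}$)
$3 n{\left(109,33 \right)} = 3 \left(- \frac{3}{2}\right) = - \frac{9}{2}$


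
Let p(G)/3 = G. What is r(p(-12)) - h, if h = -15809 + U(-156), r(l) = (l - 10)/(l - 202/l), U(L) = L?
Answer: 8733683/547 ≈ 15967.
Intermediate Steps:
p(G) = 3*G
r(l) = (-10 + l)/(l - 202/l)
h = -15965 (h = -15809 - 156 = -15965)
r(p(-12)) - h = (3*(-12))*(-10 + 3*(-12))/(-202 + (3*(-12))²) - 1*(-15965) = -36*(-10 - 36)/(-202 + (-36)²) + 15965 = -36*(-46)/(-202 + 1296) + 15965 = -36*(-46)/1094 + 15965 = -36*1/1094*(-46) + 15965 = 828/547 + 15965 = 8733683/547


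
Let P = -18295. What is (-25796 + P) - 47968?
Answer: -92059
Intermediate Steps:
(-25796 + P) - 47968 = (-25796 - 18295) - 47968 = -44091 - 47968 = -92059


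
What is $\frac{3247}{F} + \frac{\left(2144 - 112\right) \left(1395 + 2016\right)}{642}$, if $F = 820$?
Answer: $\frac{947604869}{87740} \approx 10800.0$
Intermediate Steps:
$\frac{3247}{F} + \frac{\left(2144 - 112\right) \left(1395 + 2016\right)}{642} = \frac{3247}{820} + \frac{\left(2144 - 112\right) \left(1395 + 2016\right)}{642} = 3247 \cdot \frac{1}{820} + 2032 \cdot 3411 \cdot \frac{1}{642} = \frac{3247}{820} + 6931152 \cdot \frac{1}{642} = \frac{3247}{820} + \frac{1155192}{107} = \frac{947604869}{87740}$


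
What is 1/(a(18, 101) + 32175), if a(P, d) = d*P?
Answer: 1/33993 ≈ 2.9418e-5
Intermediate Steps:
a(P, d) = P*d
1/(a(18, 101) + 32175) = 1/(18*101 + 32175) = 1/(1818 + 32175) = 1/33993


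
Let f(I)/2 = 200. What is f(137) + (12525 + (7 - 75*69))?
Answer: 7757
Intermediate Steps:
f(I) = 400 (f(I) = 2*200 = 400)
f(137) + (12525 + (7 - 75*69)) = 400 + (12525 + (7 - 75*69)) = 400 + (12525 + (7 - 5175)) = 400 + (12525 - 5168) = 400 + 7357 = 7757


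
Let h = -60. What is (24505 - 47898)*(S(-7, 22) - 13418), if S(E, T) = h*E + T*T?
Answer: 292740002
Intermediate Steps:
S(E, T) = T² - 60*E (S(E, T) = -60*E + T*T = -60*E + T² = T² - 60*E)
(24505 - 47898)*(S(-7, 22) - 13418) = (24505 - 47898)*((22² - 60*(-7)) - 13418) = -23393*((484 + 420) - 13418) = -23393*(904 - 13418) = -23393*(-12514) = 292740002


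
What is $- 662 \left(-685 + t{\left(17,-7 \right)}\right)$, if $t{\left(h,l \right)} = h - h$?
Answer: $453470$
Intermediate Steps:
$t{\left(h,l \right)} = 0$
$- 662 \left(-685 + t{\left(17,-7 \right)}\right) = - 662 \left(-685 + 0\right) = \left(-662\right) \left(-685\right) = 453470$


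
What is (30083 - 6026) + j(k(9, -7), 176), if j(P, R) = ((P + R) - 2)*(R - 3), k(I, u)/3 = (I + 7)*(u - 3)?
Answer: -28881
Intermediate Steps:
k(I, u) = 3*(-3 + u)*(7 + I) (k(I, u) = 3*((I + 7)*(u - 3)) = 3*((7 + I)*(-3 + u)) = 3*((-3 + u)*(7 + I)) = 3*(-3 + u)*(7 + I))
j(P, R) = (-3 + R)*(-2 + P + R) (j(P, R) = (-2 + P + R)*(-3 + R) = (-3 + R)*(-2 + P + R))
(30083 - 6026) + j(k(9, -7), 176) = (30083 - 6026) + (6 + 176² - 5*176 - 3*(-63 - 9*9 + 21*(-7) + 3*9*(-7)) + (-63 - 9*9 + 21*(-7) + 3*9*(-7))*176) = 24057 + (6 + 30976 - 880 - 3*(-63 - 81 - 147 - 189) + (-63 - 81 - 147 - 189)*176) = 24057 + (6 + 30976 - 880 - 3*(-480) - 480*176) = 24057 + (6 + 30976 - 880 + 1440 - 84480) = 24057 - 52938 = -28881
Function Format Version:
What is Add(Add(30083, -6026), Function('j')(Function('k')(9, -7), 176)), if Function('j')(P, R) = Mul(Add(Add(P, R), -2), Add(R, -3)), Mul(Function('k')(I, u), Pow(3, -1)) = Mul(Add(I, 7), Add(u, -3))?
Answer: -28881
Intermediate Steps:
Function('k')(I, u) = Mul(3, Add(-3, u), Add(7, I)) (Function('k')(I, u) = Mul(3, Mul(Add(I, 7), Add(u, -3))) = Mul(3, Mul(Add(7, I), Add(-3, u))) = Mul(3, Mul(Add(-3, u), Add(7, I))) = Mul(3, Add(-3, u), Add(7, I)))
Function('j')(P, R) = Mul(Add(-3, R), Add(-2, P, R)) (Function('j')(P, R) = Mul(Add(-2, P, R), Add(-3, R)) = Mul(Add(-3, R), Add(-2, P, R)))
Add(Add(30083, -6026), Function('j')(Function('k')(9, -7), 176)) = Add(Add(30083, -6026), Add(6, Pow(176, 2), Mul(-5, 176), Mul(-3, Add(-63, Mul(-9, 9), Mul(21, -7), Mul(3, 9, -7))), Mul(Add(-63, Mul(-9, 9), Mul(21, -7), Mul(3, 9, -7)), 176))) = Add(24057, Add(6, 30976, -880, Mul(-3, Add(-63, -81, -147, -189)), Mul(Add(-63, -81, -147, -189), 176))) = Add(24057, Add(6, 30976, -880, Mul(-3, -480), Mul(-480, 176))) = Add(24057, Add(6, 30976, -880, 1440, -84480)) = Add(24057, -52938) = -28881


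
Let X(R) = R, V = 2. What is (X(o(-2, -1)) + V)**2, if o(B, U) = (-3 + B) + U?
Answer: 16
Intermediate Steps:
o(B, U) = -3 + B + U
(X(o(-2, -1)) + V)**2 = ((-3 - 2 - 1) + 2)**2 = (-6 + 2)**2 = (-4)**2 = 16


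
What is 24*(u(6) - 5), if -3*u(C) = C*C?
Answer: -408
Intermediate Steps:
u(C) = -C²/3 (u(C) = -C*C/3 = -C²/3)
24*(u(6) - 5) = 24*(-⅓*6² - 5) = 24*(-⅓*36 - 5) = 24*(-12 - 5) = 24*(-17) = -408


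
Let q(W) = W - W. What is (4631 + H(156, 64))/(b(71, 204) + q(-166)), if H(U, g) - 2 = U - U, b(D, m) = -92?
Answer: -4633/92 ≈ -50.359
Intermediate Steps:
q(W) = 0
H(U, g) = 2 (H(U, g) = 2 + (U - U) = 2 + 0 = 2)
(4631 + H(156, 64))/(b(71, 204) + q(-166)) = (4631 + 2)/(-92 + 0) = 4633/(-92) = 4633*(-1/92) = -4633/92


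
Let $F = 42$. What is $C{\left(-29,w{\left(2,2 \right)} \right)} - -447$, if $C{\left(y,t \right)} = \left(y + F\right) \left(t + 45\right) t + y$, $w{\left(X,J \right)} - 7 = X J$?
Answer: $8426$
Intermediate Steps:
$w{\left(X,J \right)} = 7 + J X$ ($w{\left(X,J \right)} = 7 + X J = 7 + J X$)
$C{\left(y,t \right)} = y + t \left(42 + y\right) \left(45 + t\right)$ ($C{\left(y,t \right)} = \left(y + 42\right) \left(t + 45\right) t + y = \left(42 + y\right) \left(45 + t\right) t + y = t \left(42 + y\right) \left(45 + t\right) + y = y + t \left(42 + y\right) \left(45 + t\right)$)
$C{\left(-29,w{\left(2,2 \right)} \right)} - -447 = \left(-29 + 42 \left(7 + 2 \cdot 2\right)^{2} + 1890 \left(7 + 2 \cdot 2\right) - 29 \left(7 + 2 \cdot 2\right)^{2} + 45 \left(7 + 2 \cdot 2\right) \left(-29\right)\right) - -447 = \left(-29 + 42 \left(7 + 4\right)^{2} + 1890 \left(7 + 4\right) - 29 \left(7 + 4\right)^{2} + 45 \left(7 + 4\right) \left(-29\right)\right) + 447 = \left(-29 + 42 \cdot 11^{2} + 1890 \cdot 11 - 29 \cdot 11^{2} + 45 \cdot 11 \left(-29\right)\right) + 447 = \left(-29 + 42 \cdot 121 + 20790 - 3509 - 14355\right) + 447 = \left(-29 + 5082 + 20790 - 3509 - 14355\right) + 447 = 7979 + 447 = 8426$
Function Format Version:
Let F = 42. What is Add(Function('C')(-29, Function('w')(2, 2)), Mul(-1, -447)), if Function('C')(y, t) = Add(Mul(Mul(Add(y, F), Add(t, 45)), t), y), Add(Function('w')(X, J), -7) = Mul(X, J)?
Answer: 8426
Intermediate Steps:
Function('w')(X, J) = Add(7, Mul(J, X)) (Function('w')(X, J) = Add(7, Mul(X, J)) = Add(7, Mul(J, X)))
Function('C')(y, t) = Add(y, Mul(t, Add(42, y), Add(45, t))) (Function('C')(y, t) = Add(Mul(Mul(Add(y, 42), Add(t, 45)), t), y) = Add(Mul(Mul(Add(42, y), Add(45, t)), t), y) = Add(Mul(t, Add(42, y), Add(45, t)), y) = Add(y, Mul(t, Add(42, y), Add(45, t))))
Add(Function('C')(-29, Function('w')(2, 2)), Mul(-1, -447)) = Add(Add(-29, Mul(42, Pow(Add(7, Mul(2, 2)), 2)), Mul(1890, Add(7, Mul(2, 2))), Mul(-29, Pow(Add(7, Mul(2, 2)), 2)), Mul(45, Add(7, Mul(2, 2)), -29)), Mul(-1, -447)) = Add(Add(-29, Mul(42, Pow(Add(7, 4), 2)), Mul(1890, Add(7, 4)), Mul(-29, Pow(Add(7, 4), 2)), Mul(45, Add(7, 4), -29)), 447) = Add(Add(-29, Mul(42, Pow(11, 2)), Mul(1890, 11), Mul(-29, Pow(11, 2)), Mul(45, 11, -29)), 447) = Add(Add(-29, Mul(42, 121), 20790, Mul(-29, 121), -14355), 447) = Add(Add(-29, 5082, 20790, -3509, -14355), 447) = Add(7979, 447) = 8426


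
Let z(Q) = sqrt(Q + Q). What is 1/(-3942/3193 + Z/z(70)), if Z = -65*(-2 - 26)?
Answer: 6293403/120602025988 + 132538237*sqrt(35)/120602025988 ≈ 0.0065538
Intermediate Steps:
Z = 1820 (Z = -65*(-28) = 1820)
z(Q) = sqrt(2)*sqrt(Q) (z(Q) = sqrt(2*Q) = sqrt(2)*sqrt(Q))
1/(-3942/3193 + Z/z(70)) = 1/(-3942/3193 + 1820/((sqrt(2)*sqrt(70)))) = 1/(-3942*1/3193 + 1820/((2*sqrt(35)))) = 1/(-3942/3193 + 1820*(sqrt(35)/70)) = 1/(-3942/3193 + 26*sqrt(35))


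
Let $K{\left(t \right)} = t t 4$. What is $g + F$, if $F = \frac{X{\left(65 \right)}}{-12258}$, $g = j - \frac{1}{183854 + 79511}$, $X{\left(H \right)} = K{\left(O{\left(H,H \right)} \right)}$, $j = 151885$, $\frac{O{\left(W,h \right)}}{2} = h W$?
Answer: $\frac{207557473219096}{1614164085} \approx 1.2859 \cdot 10^{5}$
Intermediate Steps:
$O{\left(W,h \right)} = 2 W h$ ($O{\left(W,h \right)} = 2 h W = 2 W h$)
$K{\left(t \right)} = 4 t^{2}$ ($K{\left(t \right)} = t^{2} \cdot 4 = 4 t^{2}$)
$X{\left(H \right)} = 16 H^{4}$ ($X{\left(H \right)} = 4 \left(2 H H\right)^{2} = 4 \left(2 H^{2}\right)^{2} = 4 \cdot 4 H^{4} = 16 H^{4}$)
$g = \frac{40001193024}{263365}$ ($g = 151885 - \frac{1}{183854 + 79511} = 151885 - \frac{1}{263365} = \frac{40001193024}{263365} \approx 1.5189 \cdot 10^{5}$)
$F = - \frac{142805000}{6129}$ ($F = \frac{16 \cdot 65^{4}}{-12258} = 16 \cdot 17850625 \left(- \frac{1}{12258}\right) = 285610000 \left(- \frac{1}{12258}\right) = - \frac{142805000}{6129} \approx -23300.0$)
$g + F = \frac{40001193024}{263365} - \frac{142805000}{6129} = \frac{207557473219096}{1614164085}$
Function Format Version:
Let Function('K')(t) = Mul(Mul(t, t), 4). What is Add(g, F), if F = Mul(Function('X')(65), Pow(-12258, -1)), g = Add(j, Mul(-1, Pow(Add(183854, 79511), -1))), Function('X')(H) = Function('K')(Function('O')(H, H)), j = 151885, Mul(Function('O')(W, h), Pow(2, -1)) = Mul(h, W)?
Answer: Rational(207557473219096, 1614164085) ≈ 1.2859e+5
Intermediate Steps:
Function('O')(W, h) = Mul(2, W, h) (Function('O')(W, h) = Mul(2, Mul(h, W)) = Mul(2, Mul(W, h)) = Mul(2, W, h))
Function('K')(t) = Mul(4, Pow(t, 2)) (Function('K')(t) = Mul(Pow(t, 2), 4) = Mul(4, Pow(t, 2)))
Function('X')(H) = Mul(16, Pow(H, 4)) (Function('X')(H) = Mul(4, Pow(Mul(2, H, H), 2)) = Mul(4, Pow(Mul(2, Pow(H, 2)), 2)) = Mul(4, Mul(4, Pow(H, 4))) = Mul(16, Pow(H, 4)))
g = Rational(40001193024, 263365) (g = Add(151885, Mul(-1, Pow(Add(183854, 79511), -1))) = Add(151885, Mul(-1, Pow(263365, -1))) = Add(151885, Mul(-1, Rational(1, 263365))) = Add(151885, Rational(-1, 263365)) = Rational(40001193024, 263365) ≈ 1.5189e+5)
F = Rational(-142805000, 6129) (F = Mul(Mul(16, Pow(65, 4)), Pow(-12258, -1)) = Mul(Mul(16, 17850625), Rational(-1, 12258)) = Mul(285610000, Rational(-1, 12258)) = Rational(-142805000, 6129) ≈ -23300.)
Add(g, F) = Add(Rational(40001193024, 263365), Rational(-142805000, 6129)) = Rational(207557473219096, 1614164085)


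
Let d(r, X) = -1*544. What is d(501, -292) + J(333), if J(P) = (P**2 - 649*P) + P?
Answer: -105439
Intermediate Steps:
d(r, X) = -544
J(P) = P**2 - 648*P
d(501, -292) + J(333) = -544 + 333*(-648 + 333) = -544 + 333*(-315) = -544 - 104895 = -105439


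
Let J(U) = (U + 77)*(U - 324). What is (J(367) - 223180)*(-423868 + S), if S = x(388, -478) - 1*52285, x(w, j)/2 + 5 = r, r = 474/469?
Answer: 45576829911912/469 ≈ 9.7179e+10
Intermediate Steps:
r = 474/469 (r = 474*(1/469) = 474/469 ≈ 1.0107)
x(w, j) = -3742/469 (x(w, j) = -10 + 2*(474/469) = -10 + 948/469 = -3742/469)
J(U) = (-324 + U)*(77 + U) (J(U) = (77 + U)*(-324 + U) = (-324 + U)*(77 + U))
S = -24525407/469 (S = -3742/469 - 1*52285 = -3742/469 - 52285 = -24525407/469 ≈ -52293.)
(J(367) - 223180)*(-423868 + S) = ((-24948 + 367² - 247*367) - 223180)*(-423868 - 24525407/469) = ((-24948 + 134689 - 90649) - 223180)*(-223319499/469) = (19092 - 223180)*(-223319499/469) = -204088*(-223319499/469) = 45576829911912/469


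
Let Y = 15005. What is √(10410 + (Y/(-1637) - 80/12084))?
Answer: 35*√207649362740037/4945377 ≈ 101.98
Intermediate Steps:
√(10410 + (Y/(-1637) - 80/12084)) = √(10410 + (15005/(-1637) - 80/12084)) = √(10410 + (15005*(-1/1637) - 80*1/12084)) = √(10410 + (-15005/1637 - 20/3021)) = √(10410 - 45362845/4945377) = √(51436011725/4945377) = 35*√207649362740037/4945377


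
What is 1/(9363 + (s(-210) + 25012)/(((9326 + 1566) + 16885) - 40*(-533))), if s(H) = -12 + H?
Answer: 49097/459720001 ≈ 0.00010680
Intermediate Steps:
1/(9363 + (s(-210) + 25012)/(((9326 + 1566) + 16885) - 40*(-533))) = 1/(9363 + ((-12 - 210) + 25012)/(((9326 + 1566) + 16885) - 40*(-533))) = 1/(9363 + (-222 + 25012)/((10892 + 16885) + 21320)) = 1/(9363 + 24790/(27777 + 21320)) = 1/(9363 + 24790/49097) = 1/(459720001/49097) = 49097/459720001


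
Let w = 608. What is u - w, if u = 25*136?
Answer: 2792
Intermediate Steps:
u = 3400
u - w = 3400 - 1*608 = 3400 - 608 = 2792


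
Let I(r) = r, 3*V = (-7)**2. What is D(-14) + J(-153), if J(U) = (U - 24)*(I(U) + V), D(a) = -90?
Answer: 24100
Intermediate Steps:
V = 49/3 (V = (1/3)*(-7)**2 = (1/3)*49 = 49/3 ≈ 16.333)
J(U) = (-24 + U)*(49/3 + U) (J(U) = (U - 24)*(U + 49/3) = (-24 + U)*(49/3 + U))
D(-14) + J(-153) = -90 + (-392 + (-153)**2 - 23/3*(-153)) = -90 + (-392 + 23409 + 1173) = -90 + 24190 = 24100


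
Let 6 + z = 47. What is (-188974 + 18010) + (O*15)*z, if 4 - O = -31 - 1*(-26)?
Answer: -165429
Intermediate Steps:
z = 41 (z = -6 + 47 = 41)
O = 9 (O = 4 - (-31 - 1*(-26)) = 4 - (-31 + 26) = 4 - 1*(-5) = 4 + 5 = 9)
(-188974 + 18010) + (O*15)*z = (-188974 + 18010) + (9*15)*41 = -170964 + 135*41 = -170964 + 5535 = -165429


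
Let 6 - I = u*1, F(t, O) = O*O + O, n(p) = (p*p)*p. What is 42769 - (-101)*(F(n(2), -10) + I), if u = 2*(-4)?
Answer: 53273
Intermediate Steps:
u = -8
n(p) = p³ (n(p) = p²*p = p³)
F(t, O) = O + O² (F(t, O) = O² + O = O + O²)
I = 14 (I = 6 - (-8) = 6 - 1*(-8) = 6 + 8 = 14)
42769 - (-101)*(F(n(2), -10) + I) = 42769 - (-101)*(-10*(1 - 10) + 14) = 42769 - (-101)*(-10*(-9) + 14) = 42769 - (-101)*(90 + 14) = 42769 - (-101)*104 = 42769 - 1*(-10504) = 42769 + 10504 = 53273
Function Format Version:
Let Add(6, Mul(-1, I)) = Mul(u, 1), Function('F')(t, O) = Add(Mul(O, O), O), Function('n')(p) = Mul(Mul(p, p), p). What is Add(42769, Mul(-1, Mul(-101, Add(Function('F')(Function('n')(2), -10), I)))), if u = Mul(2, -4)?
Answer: 53273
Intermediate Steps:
u = -8
Function('n')(p) = Pow(p, 3) (Function('n')(p) = Mul(Pow(p, 2), p) = Pow(p, 3))
Function('F')(t, O) = Add(O, Pow(O, 2)) (Function('F')(t, O) = Add(Pow(O, 2), O) = Add(O, Pow(O, 2)))
I = 14 (I = Add(6, Mul(-1, Mul(-8, 1))) = Add(6, Mul(-1, -8)) = Add(6, 8) = 14)
Add(42769, Mul(-1, Mul(-101, Add(Function('F')(Function('n')(2), -10), I)))) = Add(42769, Mul(-1, Mul(-101, Add(Mul(-10, Add(1, -10)), 14)))) = Add(42769, Mul(-1, Mul(-101, Add(Mul(-10, -9), 14)))) = Add(42769, Mul(-1, Mul(-101, Add(90, 14)))) = Add(42769, Mul(-1, Mul(-101, 104))) = Add(42769, Mul(-1, -10504)) = Add(42769, 10504) = 53273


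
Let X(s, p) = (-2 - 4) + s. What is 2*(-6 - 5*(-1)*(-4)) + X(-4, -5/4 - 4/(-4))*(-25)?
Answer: 198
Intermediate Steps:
X(s, p) = -6 + s
2*(-6 - 5*(-1)*(-4)) + X(-4, -5/4 - 4/(-4))*(-25) = 2*(-6 - 5*(-1)*(-4)) + (-6 - 4)*(-25) = 2*(-6 + 5*(-4)) - 10*(-25) = 2*(-6 - 20) + 250 = 2*(-26) + 250 = -52 + 250 = 198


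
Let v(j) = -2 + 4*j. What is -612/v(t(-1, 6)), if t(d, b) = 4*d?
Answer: 34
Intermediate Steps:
-612/v(t(-1, 6)) = -612/(-2 + 4*(4*(-1))) = -612/(-2 + 4*(-4)) = -612/(-2 - 16) = -612/(-18) = -612*(-1/18) = 34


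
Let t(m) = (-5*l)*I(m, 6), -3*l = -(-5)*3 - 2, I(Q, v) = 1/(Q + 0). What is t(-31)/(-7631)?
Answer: 5/54591 ≈ 9.1590e-5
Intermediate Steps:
I(Q, v) = 1/Q
l = -13/3 (l = -(-(-5)*3 - 2)/3 = -(-1*(-15) - 2)/3 = -(15 - 2)/3 = -1/3*13 = -13/3 ≈ -4.3333)
t(m) = 65/(3*m) (t(m) = (-5*(-13/3))/m = 65/(3*m))
t(-31)/(-7631) = ((65/3)/(-31))/(-7631) = ((65/3)*(-1/31))*(-1/7631) = -65/93*(-1/7631) = 5/54591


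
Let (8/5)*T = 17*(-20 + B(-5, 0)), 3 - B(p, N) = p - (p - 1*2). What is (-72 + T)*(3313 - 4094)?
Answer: 1711171/8 ≈ 2.1390e+5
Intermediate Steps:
B(p, N) = 1 (B(p, N) = 3 - (p - (p - 1*2)) = 3 - (p - (p - 2)) = 3 - (p - (-2 + p)) = 3 - (p + (2 - p)) = 3 - 1*2 = 3 - 2 = 1)
T = -1615/8 (T = 5*(17*(-20 + 1))/8 = 5*(17*(-19))/8 = (5/8)*(-323) = -1615/8 ≈ -201.88)
(-72 + T)*(3313 - 4094) = (-72 - 1615/8)*(3313 - 4094) = -2191/8*(-781) = 1711171/8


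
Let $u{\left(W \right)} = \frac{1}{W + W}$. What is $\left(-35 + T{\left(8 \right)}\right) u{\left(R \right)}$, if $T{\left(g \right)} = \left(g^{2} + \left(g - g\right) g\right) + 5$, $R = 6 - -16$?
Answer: $\frac{17}{22} \approx 0.77273$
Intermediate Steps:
$R = 22$ ($R = 6 + 16 = 22$)
$T{\left(g \right)} = 5 + g^{2}$ ($T{\left(g \right)} = \left(g^{2} + 0 g\right) + 5 = \left(g^{2} + 0\right) + 5 = g^{2} + 5 = 5 + g^{2}$)
$u{\left(W \right)} = \frac{1}{2 W}$
$\left(-35 + T{\left(8 \right)}\right) u{\left(R \right)} = \left(-35 + \left(5 + 8^{2}\right)\right) \frac{1}{2 \cdot 22} = \left(-35 + \left(5 + 64\right)\right) \frac{1}{2} \cdot \frac{1}{22} = \left(-35 + 69\right) \frac{1}{44} = 34 \cdot \frac{1}{44} = \frac{17}{22}$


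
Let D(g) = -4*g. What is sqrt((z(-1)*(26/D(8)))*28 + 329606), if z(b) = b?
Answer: sqrt(1318515)/2 ≈ 574.13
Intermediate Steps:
sqrt((z(-1)*(26/D(8)))*28 + 329606) = sqrt(-26/((-4*8))*28 + 329606) = sqrt(-26/(-32)*28 + 329606) = sqrt(-26*(-1)/32*28 + 329606) = sqrt(-1*(-13/16)*28 + 329606) = sqrt((13/16)*28 + 329606) = sqrt(91/4 + 329606) = sqrt(1318515/4) = sqrt(1318515)/2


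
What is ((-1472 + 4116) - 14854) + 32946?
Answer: 20736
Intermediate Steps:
((-1472 + 4116) - 14854) + 32946 = (2644 - 14854) + 32946 = -12210 + 32946 = 20736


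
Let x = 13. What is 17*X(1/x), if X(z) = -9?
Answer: -153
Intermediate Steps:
17*X(1/x) = 17*(-9) = -153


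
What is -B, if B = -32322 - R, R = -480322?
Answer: -448000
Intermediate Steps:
B = 448000 (B = -32322 - 1*(-480322) = -32322 + 480322 = 448000)
-B = -1*448000 = -448000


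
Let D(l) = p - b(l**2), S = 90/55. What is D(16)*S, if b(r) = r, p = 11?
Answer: -4410/11 ≈ -400.91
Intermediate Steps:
S = 18/11 (S = 90*(1/55) = 18/11 ≈ 1.6364)
D(l) = 11 - l**2
D(16)*S = (11 - 1*16**2)*(18/11) = (11 - 1*256)*(18/11) = (11 - 256)*(18/11) = -245*18/11 = -4410/11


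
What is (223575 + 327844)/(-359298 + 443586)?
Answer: 551419/84288 ≈ 6.5421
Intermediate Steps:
(223575 + 327844)/(-359298 + 443586) = 551419/84288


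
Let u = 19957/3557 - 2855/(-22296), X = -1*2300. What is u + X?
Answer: -181950689093/79306872 ≈ -2294.3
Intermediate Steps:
X = -2300
u = 455116507/79306872 (u = 19957*(1/3557) - 2855*(-1/22296) = 19957/3557 + 2855/22296 = 455116507/79306872 ≈ 5.7387)
u + X = 455116507/79306872 - 2300 = -181950689093/79306872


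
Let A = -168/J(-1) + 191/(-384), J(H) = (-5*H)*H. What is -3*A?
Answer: -63557/640 ≈ -99.308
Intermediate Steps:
J(H) = -5*H²
A = 63557/1920 (A = -168/((-5*(-1)²)) + 191/(-384) = -168/((-5*1)) + 191*(-1/384) = -168/(-5) - 191/384 = -168*(-⅕) - 191/384 = 168/5 - 191/384 = 63557/1920 ≈ 33.103)
-3*A = -3*63557/1920 = -63557/640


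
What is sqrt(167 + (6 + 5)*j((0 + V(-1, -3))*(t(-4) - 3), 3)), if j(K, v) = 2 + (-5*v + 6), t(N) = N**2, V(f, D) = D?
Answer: 3*sqrt(10) ≈ 9.4868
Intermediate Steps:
j(K, v) = 8 - 5*v (j(K, v) = 2 + (6 - 5*v) = 8 - 5*v)
sqrt(167 + (6 + 5)*j((0 + V(-1, -3))*(t(-4) - 3), 3)) = sqrt(167 + (6 + 5)*(8 - 5*3)) = sqrt(167 + 11*(8 - 15)) = sqrt(167 + 11*(-7)) = sqrt(167 - 77) = sqrt(90) = 3*sqrt(10)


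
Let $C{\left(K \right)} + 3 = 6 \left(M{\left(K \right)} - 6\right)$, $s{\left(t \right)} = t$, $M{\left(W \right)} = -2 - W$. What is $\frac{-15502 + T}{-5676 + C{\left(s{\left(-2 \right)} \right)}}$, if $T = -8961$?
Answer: $\frac{24463}{5715} \approx 4.2805$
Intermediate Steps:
$C{\left(K \right)} = -51 - 6 K$ ($C{\left(K \right)} = -3 + 6 \left(\left(-2 - K\right) - 6\right) = -3 + 6 \left(-8 - K\right) = -3 - \left(48 + 6 K\right) = -51 - 6 K$)
$\frac{-15502 + T}{-5676 + C{\left(s{\left(-2 \right)} \right)}} = \frac{-15502 - 8961}{-5676 - 39} = - \frac{24463}{-5676 + \left(-51 + 12\right)} = - \frac{24463}{-5676 - 39} = - \frac{24463}{-5715} = \left(-24463\right) \left(- \frac{1}{5715}\right) = \frac{24463}{5715}$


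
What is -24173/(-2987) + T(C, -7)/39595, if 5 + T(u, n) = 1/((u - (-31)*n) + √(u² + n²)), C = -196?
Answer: 18062674103767/2231996441080 - √785/747236840 ≈ 8.0926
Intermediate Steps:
T(u, n) = -5 + 1/(u + √(n² + u²) + 31*n) (T(u, n) = -5 + 1/((u - (-31)*n) + √(u² + n²)) = -5 + 1/((u + 31*n) + √(n² + u²)) = -5 + 1/(u + √(n² + u²) + 31*n))
-24173/(-2987) + T(C, -7)/39595 = -24173/(-2987) + ((1 - 155*(-7) - 5*(-196) - 5*√((-7)² + (-196)²))/(-196 + √((-7)² + (-196)²) + 31*(-7)))/39595 = -24173*(-1/2987) + ((1 + 1085 + 980 - 5*√(49 + 38416))/(-196 + √(49 + 38416) - 217))*(1/39595) = 24173/2987 + ((1 + 1085 + 980 - 35*√785)/(-196 + √38465 - 217))*(1/39595) = 24173/2987 + ((1 + 1085 + 980 - 35*√785)/(-196 + 7*√785 - 217))*(1/39595) = 24173/2987 + ((1 + 1085 + 980 - 35*√785)/(-413 + 7*√785))*(1/39595) = 24173/2987 + ((2066 - 35*√785)/(-413 + 7*√785))*(1/39595) = 24173/2987 + (2066 - 35*√785)/(39595*(-413 + 7*√785))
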